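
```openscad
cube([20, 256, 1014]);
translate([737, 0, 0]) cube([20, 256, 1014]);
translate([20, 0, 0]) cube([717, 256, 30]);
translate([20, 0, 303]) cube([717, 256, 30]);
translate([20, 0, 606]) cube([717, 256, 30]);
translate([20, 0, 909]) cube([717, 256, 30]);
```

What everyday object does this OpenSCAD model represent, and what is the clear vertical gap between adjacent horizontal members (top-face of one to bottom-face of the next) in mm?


A bookshelf. The clear shelf gap is 273 mm.

Two tall side panels with 4 horizontal boards between them — a bookshelf. The first two shelf undersides are at z = 0 and z = 303; with shelf thickness 30, the clear gap is 303 − 0 − 30 = 273 mm.


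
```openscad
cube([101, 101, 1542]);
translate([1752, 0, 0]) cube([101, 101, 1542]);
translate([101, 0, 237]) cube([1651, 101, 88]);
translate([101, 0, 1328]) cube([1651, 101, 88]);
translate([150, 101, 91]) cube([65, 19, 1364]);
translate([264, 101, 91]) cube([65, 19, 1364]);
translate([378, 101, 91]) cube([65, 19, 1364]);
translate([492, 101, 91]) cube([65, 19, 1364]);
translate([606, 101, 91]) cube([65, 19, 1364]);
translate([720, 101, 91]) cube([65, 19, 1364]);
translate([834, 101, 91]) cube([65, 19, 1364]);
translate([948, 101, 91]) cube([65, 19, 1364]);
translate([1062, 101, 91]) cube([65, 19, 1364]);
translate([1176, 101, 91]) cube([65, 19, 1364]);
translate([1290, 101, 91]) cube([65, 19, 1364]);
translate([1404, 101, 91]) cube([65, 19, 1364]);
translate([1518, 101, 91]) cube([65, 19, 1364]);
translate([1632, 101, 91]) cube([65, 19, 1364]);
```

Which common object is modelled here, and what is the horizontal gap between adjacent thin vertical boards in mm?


A fence section. The picket gap is 49 mm.

Two posts, two rails, 14 pickets — a fence section. Span 1651 mm holds 14 pickets of 65 mm with 15 equal gaps: ⌊(1651 − 14·65) / 15⌋ = 49 mm.


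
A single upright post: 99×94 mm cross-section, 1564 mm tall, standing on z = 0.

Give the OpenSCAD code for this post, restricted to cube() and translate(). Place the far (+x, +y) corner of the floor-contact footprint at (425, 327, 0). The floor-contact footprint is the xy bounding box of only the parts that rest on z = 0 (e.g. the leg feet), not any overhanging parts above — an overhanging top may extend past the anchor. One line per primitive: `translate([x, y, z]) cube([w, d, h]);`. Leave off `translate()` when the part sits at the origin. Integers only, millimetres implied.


translate([326, 233, 0]) cube([99, 94, 1564]);


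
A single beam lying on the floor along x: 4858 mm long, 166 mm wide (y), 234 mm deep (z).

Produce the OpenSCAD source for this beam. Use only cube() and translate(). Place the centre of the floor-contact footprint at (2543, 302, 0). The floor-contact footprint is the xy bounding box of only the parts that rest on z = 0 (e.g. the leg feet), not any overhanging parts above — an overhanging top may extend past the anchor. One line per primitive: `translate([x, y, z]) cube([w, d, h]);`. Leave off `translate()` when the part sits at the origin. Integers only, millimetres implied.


translate([114, 219, 0]) cube([4858, 166, 234]);


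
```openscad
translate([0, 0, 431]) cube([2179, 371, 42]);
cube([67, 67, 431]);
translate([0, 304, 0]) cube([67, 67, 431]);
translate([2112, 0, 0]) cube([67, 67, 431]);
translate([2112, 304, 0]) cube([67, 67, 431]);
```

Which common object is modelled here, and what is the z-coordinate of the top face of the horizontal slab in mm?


A bench. The seat-top height is 473 mm.

A long slab on four corner posts — a bench. The slab sits at z = 431 with thickness 42, so the top is 431 + 42 = 473 mm.


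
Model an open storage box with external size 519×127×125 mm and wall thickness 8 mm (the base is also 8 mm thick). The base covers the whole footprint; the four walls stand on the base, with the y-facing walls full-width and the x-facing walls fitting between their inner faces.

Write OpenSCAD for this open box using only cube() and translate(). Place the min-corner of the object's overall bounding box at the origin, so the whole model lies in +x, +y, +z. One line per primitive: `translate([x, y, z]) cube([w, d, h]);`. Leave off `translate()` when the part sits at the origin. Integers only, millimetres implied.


cube([519, 127, 8]);
translate([0, 0, 8]) cube([519, 8, 117]);
translate([0, 119, 8]) cube([519, 8, 117]);
translate([0, 8, 8]) cube([8, 111, 117]);
translate([511, 8, 8]) cube([8, 111, 117]);


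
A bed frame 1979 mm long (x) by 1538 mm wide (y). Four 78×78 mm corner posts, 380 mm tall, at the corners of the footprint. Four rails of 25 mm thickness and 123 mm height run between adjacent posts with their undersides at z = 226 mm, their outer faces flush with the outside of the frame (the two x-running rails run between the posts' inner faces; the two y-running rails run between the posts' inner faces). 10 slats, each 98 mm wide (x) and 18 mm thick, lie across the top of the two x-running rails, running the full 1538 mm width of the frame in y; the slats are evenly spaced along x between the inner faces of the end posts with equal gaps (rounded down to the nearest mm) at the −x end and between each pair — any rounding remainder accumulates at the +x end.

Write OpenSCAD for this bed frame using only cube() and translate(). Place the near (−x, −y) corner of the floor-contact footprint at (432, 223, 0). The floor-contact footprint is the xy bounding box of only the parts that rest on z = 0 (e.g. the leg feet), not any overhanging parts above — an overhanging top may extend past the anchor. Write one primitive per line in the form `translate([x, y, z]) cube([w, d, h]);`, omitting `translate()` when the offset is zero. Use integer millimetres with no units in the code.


translate([432, 223, 0]) cube([78, 78, 380]);
translate([432, 1683, 0]) cube([78, 78, 380]);
translate([2333, 223, 0]) cube([78, 78, 380]);
translate([2333, 1683, 0]) cube([78, 78, 380]);
translate([510, 223, 226]) cube([1823, 25, 123]);
translate([510, 1736, 226]) cube([1823, 25, 123]);
translate([432, 301, 226]) cube([25, 1382, 123]);
translate([2386, 301, 226]) cube([25, 1382, 123]);
translate([586, 223, 349]) cube([98, 1538, 18]);
translate([760, 223, 349]) cube([98, 1538, 18]);
translate([934, 223, 349]) cube([98, 1538, 18]);
translate([1108, 223, 349]) cube([98, 1538, 18]);
translate([1282, 223, 349]) cube([98, 1538, 18]);
translate([1456, 223, 349]) cube([98, 1538, 18]);
translate([1630, 223, 349]) cube([98, 1538, 18]);
translate([1804, 223, 349]) cube([98, 1538, 18]);
translate([1978, 223, 349]) cube([98, 1538, 18]);
translate([2152, 223, 349]) cube([98, 1538, 18]);


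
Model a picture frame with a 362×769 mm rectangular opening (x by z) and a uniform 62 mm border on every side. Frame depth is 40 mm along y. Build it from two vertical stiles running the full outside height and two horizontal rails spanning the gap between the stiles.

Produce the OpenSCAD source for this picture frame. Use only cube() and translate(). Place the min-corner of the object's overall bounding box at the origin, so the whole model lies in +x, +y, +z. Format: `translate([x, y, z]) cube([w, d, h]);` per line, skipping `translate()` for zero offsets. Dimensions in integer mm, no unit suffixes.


cube([62, 40, 893]);
translate([424, 0, 0]) cube([62, 40, 893]);
translate([62, 0, 0]) cube([362, 40, 62]);
translate([62, 0, 831]) cube([362, 40, 62]);


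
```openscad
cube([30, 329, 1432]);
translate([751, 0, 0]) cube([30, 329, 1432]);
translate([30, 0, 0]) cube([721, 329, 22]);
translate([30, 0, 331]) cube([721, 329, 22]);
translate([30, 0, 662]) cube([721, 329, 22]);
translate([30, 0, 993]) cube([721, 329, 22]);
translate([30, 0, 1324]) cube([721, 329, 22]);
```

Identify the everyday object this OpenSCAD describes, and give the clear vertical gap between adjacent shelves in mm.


A bookshelf. The clear shelf gap is 309 mm.

Two tall side panels with 5 horizontal boards between them — a bookshelf. The first two shelf undersides are at z = 0 and z = 331; with shelf thickness 22, the clear gap is 331 − 0 − 22 = 309 mm.


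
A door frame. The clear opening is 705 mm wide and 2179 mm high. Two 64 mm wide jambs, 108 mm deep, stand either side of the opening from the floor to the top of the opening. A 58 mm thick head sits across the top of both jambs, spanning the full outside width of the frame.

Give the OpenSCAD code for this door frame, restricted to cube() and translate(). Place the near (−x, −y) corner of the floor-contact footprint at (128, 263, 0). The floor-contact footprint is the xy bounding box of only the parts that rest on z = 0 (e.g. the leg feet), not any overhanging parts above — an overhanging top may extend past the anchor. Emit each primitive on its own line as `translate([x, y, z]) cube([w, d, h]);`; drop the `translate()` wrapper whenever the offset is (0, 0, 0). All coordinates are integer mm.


translate([128, 263, 0]) cube([64, 108, 2179]);
translate([897, 263, 0]) cube([64, 108, 2179]);
translate([128, 263, 2179]) cube([833, 108, 58]);


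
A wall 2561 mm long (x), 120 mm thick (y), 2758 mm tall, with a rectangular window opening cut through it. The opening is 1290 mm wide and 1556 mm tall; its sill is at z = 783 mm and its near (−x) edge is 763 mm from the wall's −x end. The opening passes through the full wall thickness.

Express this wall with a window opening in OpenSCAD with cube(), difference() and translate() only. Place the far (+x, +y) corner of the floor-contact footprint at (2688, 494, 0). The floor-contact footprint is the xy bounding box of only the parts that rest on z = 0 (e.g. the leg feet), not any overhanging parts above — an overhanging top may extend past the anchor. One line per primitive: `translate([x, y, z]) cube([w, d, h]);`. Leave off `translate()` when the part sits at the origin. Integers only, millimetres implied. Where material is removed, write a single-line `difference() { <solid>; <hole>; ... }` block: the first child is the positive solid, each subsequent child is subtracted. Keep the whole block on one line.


difference() { translate([127, 374, 0]) cube([2561, 120, 2758]); translate([890, 374, 783]) cube([1290, 120, 1556]); }


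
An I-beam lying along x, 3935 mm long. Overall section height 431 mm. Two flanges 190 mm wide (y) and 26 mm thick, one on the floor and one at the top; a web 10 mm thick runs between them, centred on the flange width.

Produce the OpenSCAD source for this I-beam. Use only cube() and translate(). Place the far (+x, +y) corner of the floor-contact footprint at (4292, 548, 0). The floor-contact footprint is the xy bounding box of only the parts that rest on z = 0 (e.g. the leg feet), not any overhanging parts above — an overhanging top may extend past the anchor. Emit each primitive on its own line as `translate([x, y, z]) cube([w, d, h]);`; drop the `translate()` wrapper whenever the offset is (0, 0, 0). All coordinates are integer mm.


translate([357, 358, 0]) cube([3935, 190, 26]);
translate([357, 448, 26]) cube([3935, 10, 379]);
translate([357, 358, 405]) cube([3935, 190, 26]);


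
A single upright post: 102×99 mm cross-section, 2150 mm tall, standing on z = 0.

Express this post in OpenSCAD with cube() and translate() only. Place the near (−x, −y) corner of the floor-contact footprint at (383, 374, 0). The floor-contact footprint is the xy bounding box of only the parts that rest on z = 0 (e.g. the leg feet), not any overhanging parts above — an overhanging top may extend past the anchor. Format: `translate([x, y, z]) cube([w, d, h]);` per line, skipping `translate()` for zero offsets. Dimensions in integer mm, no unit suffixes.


translate([383, 374, 0]) cube([102, 99, 2150]);


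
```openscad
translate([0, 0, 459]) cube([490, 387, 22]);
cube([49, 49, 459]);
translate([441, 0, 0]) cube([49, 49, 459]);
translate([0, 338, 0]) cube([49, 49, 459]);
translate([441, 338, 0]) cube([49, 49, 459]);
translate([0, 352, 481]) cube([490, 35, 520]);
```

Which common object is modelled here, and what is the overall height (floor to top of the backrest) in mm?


A chair. The overall height is 1001 mm.

A slab on four corner posts with a tall panel at the back — a chair. The seat slab sits at z = 459 with thickness 22, and the 520 mm backrest starts at the seat top, so the overall height is 459 + 22 + 520 = 1001 mm.


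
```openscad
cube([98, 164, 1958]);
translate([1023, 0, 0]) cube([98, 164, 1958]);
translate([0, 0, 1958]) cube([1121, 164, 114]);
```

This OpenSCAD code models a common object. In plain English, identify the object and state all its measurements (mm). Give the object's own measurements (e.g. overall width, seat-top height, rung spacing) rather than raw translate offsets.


A door frame. The clear opening is 925 mm wide and 1958 mm high. Two 98 mm wide jambs, 164 mm deep, stand either side of the opening from the floor to the top of the opening. A 114 mm thick head sits across the top of both jambs, spanning the full outside width of the frame.


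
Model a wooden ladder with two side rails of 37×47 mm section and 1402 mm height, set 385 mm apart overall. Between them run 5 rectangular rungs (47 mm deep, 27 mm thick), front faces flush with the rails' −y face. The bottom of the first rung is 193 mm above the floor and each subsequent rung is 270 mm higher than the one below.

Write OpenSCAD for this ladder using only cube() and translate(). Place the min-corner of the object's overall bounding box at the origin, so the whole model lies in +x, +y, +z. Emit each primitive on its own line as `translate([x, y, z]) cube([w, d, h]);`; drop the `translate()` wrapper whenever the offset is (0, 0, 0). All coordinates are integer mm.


cube([37, 47, 1402]);
translate([348, 0, 0]) cube([37, 47, 1402]);
translate([37, 0, 193]) cube([311, 47, 27]);
translate([37, 0, 463]) cube([311, 47, 27]);
translate([37, 0, 733]) cube([311, 47, 27]);
translate([37, 0, 1003]) cube([311, 47, 27]);
translate([37, 0, 1273]) cube([311, 47, 27]);


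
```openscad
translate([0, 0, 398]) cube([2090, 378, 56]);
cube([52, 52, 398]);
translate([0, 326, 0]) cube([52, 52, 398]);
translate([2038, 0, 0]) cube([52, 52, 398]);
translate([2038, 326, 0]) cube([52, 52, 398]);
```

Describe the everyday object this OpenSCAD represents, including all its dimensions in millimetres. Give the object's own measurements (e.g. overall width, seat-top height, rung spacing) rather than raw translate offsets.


A bench: a 2090×378 mm seat slab, 56 mm thick, top at z = 454 mm, on four 52×52 mm square legs flush with the seat corners and standing on z = 0.


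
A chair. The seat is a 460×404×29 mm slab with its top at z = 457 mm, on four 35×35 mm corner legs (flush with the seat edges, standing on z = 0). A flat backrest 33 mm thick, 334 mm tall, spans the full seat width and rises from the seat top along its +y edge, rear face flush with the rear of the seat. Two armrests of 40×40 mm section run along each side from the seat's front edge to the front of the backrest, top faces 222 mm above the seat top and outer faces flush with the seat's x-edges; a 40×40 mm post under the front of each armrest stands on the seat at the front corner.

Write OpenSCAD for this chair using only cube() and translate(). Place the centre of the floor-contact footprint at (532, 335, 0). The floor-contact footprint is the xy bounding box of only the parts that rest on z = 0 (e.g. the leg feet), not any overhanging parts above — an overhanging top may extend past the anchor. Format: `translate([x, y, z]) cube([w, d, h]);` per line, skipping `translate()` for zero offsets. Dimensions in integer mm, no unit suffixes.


translate([302, 133, 428]) cube([460, 404, 29]);
translate([302, 133, 0]) cube([35, 35, 428]);
translate([727, 133, 0]) cube([35, 35, 428]);
translate([302, 502, 0]) cube([35, 35, 428]);
translate([727, 502, 0]) cube([35, 35, 428]);
translate([302, 504, 457]) cube([460, 33, 334]);
translate([302, 133, 639]) cube([40, 371, 40]);
translate([722, 133, 639]) cube([40, 371, 40]);
translate([302, 133, 457]) cube([40, 40, 182]);
translate([722, 133, 457]) cube([40, 40, 182]);


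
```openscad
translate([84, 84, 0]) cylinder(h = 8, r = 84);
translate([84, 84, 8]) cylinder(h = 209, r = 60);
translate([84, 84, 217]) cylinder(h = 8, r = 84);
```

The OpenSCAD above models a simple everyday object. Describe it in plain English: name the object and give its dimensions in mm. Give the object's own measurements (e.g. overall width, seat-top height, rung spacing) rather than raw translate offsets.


A spool: two coaxial disc flanges of radius 84 mm and thickness 8 mm, joined by a core cylinder of radius 60 mm and height 209 mm. The lower flange rests on z = 0 and the three cylinders share a vertical axis.


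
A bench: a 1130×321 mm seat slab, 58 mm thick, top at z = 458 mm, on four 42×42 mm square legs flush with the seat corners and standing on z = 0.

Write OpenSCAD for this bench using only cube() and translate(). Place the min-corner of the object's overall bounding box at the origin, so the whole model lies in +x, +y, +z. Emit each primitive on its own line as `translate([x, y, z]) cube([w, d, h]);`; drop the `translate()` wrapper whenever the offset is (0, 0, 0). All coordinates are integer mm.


translate([0, 0, 400]) cube([1130, 321, 58]);
cube([42, 42, 400]);
translate([0, 279, 0]) cube([42, 42, 400]);
translate([1088, 0, 0]) cube([42, 42, 400]);
translate([1088, 279, 0]) cube([42, 42, 400]);


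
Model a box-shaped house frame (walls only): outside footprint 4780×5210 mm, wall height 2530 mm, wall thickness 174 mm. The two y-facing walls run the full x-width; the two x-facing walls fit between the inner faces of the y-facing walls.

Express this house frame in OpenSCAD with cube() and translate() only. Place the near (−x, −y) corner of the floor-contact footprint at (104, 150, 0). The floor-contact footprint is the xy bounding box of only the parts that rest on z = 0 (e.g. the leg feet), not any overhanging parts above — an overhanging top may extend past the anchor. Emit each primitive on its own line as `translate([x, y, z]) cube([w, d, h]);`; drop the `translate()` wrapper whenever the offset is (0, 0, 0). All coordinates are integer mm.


translate([104, 150, 0]) cube([4780, 174, 2530]);
translate([104, 5186, 0]) cube([4780, 174, 2530]);
translate([104, 324, 0]) cube([174, 4862, 2530]);
translate([4710, 324, 0]) cube([174, 4862, 2530]);


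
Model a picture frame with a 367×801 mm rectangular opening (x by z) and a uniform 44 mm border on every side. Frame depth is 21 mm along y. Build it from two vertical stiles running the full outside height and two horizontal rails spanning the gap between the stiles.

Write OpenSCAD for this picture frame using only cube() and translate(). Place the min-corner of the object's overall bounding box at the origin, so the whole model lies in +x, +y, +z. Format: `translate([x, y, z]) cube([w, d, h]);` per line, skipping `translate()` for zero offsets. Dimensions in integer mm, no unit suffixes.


cube([44, 21, 889]);
translate([411, 0, 0]) cube([44, 21, 889]);
translate([44, 0, 0]) cube([367, 21, 44]);
translate([44, 0, 845]) cube([367, 21, 44]);


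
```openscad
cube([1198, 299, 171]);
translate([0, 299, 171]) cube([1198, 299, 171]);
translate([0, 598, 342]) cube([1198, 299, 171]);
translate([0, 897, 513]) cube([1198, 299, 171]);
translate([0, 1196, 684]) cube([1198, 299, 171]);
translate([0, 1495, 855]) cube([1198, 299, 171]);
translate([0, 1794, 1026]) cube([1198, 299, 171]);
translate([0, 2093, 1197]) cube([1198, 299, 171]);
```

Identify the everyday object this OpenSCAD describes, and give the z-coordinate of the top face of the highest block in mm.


A staircase. The total rise is 1368 mm.

8 identical blocks, each offset up and back from the previous — a staircase. Each step is 171 mm tall and there are 8 of them, so the total rise is 8 × 171 = 1368 mm.


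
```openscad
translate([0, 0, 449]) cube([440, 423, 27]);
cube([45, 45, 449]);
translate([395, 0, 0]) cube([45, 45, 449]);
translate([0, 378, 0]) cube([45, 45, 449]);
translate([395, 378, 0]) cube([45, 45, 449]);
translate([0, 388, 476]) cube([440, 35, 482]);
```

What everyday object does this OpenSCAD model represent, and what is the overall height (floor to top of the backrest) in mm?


A chair. The overall height is 958 mm.

A slab on four corner posts with a tall panel at the back — a chair. The seat slab sits at z = 449 with thickness 27, and the 482 mm backrest starts at the seat top, so the overall height is 449 + 27 + 482 = 958 mm.


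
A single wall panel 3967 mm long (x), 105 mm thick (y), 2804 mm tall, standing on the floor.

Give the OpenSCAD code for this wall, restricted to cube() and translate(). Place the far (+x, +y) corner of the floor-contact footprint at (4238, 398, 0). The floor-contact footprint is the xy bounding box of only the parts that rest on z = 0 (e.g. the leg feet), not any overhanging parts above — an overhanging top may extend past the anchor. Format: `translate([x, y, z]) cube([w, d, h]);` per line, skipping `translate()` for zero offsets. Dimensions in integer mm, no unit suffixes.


translate([271, 293, 0]) cube([3967, 105, 2804]);


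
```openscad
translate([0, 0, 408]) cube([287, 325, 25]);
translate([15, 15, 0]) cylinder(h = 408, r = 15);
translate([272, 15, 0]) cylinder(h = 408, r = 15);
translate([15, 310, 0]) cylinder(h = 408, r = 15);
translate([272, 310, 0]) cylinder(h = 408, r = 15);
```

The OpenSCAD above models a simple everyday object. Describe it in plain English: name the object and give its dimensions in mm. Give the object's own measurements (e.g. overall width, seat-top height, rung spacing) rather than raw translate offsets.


A four-legged stool. The seat is a 287×325×25 mm slab whose top surface is at z = 433 mm; four round legs, each 30 mm in diameter, run from the floor (z = 0) to the underside of the seat, each leg's axis is inset half a diameter from the nearest pair of seat edges (so the leg's bounding box is flush with the corner).


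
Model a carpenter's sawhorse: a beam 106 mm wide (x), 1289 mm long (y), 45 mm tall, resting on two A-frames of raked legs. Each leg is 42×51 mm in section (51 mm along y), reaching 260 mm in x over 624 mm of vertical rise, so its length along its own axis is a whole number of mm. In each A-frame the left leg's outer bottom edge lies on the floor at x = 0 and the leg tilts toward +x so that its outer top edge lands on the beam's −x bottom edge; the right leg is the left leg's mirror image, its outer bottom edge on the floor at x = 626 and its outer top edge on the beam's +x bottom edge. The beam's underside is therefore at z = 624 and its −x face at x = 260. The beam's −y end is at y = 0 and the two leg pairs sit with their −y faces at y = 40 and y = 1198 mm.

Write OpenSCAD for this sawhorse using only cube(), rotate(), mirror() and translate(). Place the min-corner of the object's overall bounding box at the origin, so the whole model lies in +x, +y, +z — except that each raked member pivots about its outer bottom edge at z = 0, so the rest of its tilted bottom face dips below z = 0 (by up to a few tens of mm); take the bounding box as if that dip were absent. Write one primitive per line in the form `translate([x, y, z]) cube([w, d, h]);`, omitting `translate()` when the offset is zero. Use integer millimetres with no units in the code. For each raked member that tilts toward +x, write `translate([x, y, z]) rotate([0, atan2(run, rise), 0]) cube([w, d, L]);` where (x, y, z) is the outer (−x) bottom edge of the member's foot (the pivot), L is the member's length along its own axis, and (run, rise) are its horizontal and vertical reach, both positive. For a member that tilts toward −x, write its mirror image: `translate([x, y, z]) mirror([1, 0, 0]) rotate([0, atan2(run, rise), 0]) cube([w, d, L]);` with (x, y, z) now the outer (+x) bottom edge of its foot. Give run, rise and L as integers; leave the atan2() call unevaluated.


translate([260, 0, 624]) cube([106, 1289, 45]);
translate([0, 40, 0]) rotate([0, atan2(260, 624), 0]) cube([42, 51, 676]);
translate([626, 40, 0]) mirror([1, 0, 0]) rotate([0, atan2(260, 624), 0]) cube([42, 51, 676]);
translate([0, 1198, 0]) rotate([0, atan2(260, 624), 0]) cube([42, 51, 676]);
translate([626, 1198, 0]) mirror([1, 0, 0]) rotate([0, atan2(260, 624), 0]) cube([42, 51, 676]);


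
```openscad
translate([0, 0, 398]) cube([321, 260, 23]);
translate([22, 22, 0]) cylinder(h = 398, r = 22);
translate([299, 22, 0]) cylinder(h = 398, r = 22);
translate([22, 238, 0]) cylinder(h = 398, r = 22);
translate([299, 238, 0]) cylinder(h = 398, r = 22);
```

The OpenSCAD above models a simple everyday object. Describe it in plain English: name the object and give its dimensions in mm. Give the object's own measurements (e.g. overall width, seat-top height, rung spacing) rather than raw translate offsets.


A simple wooden stool: a rectangular seat 321 mm (x) by 260 mm (y), 23 mm thick, top face at z = 421 mm, on four round legs, each 44 mm in diameter. The legs rest on z = 0, each leg's axis is inset half a diameter from the nearest pair of seat edges (so the leg's bounding box is flush with the corner).


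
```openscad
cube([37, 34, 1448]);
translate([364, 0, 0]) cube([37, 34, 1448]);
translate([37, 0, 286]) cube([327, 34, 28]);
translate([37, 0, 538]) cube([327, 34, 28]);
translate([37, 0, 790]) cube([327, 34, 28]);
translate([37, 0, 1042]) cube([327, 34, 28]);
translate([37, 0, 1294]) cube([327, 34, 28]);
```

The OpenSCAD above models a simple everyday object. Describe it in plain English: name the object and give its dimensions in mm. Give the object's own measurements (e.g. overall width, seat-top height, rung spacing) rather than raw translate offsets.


A straight ladder. Two 37×34 mm vertical rails, 1448 mm tall, stand 401 mm apart (outside-to-outside) with their front faces coplanar on the −y side. 5 rungs, each 34 mm deep and 28 mm tall, span between the inner faces of the rails, front faces flush with the rails. The lowest rung's underside is at z = 286 mm and rungs are spaced 252 mm apart (underside to underside).


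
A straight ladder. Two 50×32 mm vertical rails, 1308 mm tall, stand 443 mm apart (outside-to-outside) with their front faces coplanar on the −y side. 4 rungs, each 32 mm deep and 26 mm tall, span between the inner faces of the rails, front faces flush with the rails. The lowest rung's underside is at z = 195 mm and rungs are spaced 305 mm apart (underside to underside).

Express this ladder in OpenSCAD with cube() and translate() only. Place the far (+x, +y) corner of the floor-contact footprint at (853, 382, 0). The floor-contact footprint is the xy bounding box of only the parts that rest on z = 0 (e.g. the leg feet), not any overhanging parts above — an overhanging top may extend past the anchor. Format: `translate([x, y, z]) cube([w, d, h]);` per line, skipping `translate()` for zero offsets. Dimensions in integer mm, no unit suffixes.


translate([410, 350, 0]) cube([50, 32, 1308]);
translate([803, 350, 0]) cube([50, 32, 1308]);
translate([460, 350, 195]) cube([343, 32, 26]);
translate([460, 350, 500]) cube([343, 32, 26]);
translate([460, 350, 805]) cube([343, 32, 26]);
translate([460, 350, 1110]) cube([343, 32, 26]);


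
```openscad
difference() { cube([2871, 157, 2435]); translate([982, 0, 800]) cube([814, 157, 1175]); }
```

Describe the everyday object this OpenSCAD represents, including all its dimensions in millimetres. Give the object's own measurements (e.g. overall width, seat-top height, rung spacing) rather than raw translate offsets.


A wall 2871 mm long (x), 157 mm thick (y), 2435 mm tall, with a rectangular window opening cut through it. The opening is 814 mm wide and 1175 mm tall; its sill is at z = 800 mm and its near (−x) edge is 982 mm from the wall's −x end. The opening passes through the full wall thickness.


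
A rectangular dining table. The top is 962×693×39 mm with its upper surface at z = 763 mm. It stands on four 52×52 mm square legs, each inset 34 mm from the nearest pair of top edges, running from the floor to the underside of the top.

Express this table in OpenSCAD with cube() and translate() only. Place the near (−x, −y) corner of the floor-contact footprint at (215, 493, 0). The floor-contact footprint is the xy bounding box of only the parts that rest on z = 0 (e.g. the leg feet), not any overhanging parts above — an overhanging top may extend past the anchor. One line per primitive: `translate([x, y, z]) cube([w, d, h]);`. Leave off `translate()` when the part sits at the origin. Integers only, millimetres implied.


translate([181, 459, 724]) cube([962, 693, 39]);
translate([215, 493, 0]) cube([52, 52, 724]);
translate([1057, 493, 0]) cube([52, 52, 724]);
translate([215, 1066, 0]) cube([52, 52, 724]);
translate([1057, 1066, 0]) cube([52, 52, 724]);


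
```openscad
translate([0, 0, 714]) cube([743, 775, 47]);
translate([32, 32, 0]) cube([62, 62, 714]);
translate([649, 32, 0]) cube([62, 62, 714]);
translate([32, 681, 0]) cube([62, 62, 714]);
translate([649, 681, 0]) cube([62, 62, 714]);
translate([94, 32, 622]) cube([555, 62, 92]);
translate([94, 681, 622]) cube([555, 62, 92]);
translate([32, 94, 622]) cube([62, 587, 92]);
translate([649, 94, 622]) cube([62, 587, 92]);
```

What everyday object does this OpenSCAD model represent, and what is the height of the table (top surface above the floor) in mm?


A table. The table height is 761 mm.

A 743×775×47 slab sits at z = 714 on four 62 mm square posts — a table. The top surface is at 714 + 47 = 761 mm.


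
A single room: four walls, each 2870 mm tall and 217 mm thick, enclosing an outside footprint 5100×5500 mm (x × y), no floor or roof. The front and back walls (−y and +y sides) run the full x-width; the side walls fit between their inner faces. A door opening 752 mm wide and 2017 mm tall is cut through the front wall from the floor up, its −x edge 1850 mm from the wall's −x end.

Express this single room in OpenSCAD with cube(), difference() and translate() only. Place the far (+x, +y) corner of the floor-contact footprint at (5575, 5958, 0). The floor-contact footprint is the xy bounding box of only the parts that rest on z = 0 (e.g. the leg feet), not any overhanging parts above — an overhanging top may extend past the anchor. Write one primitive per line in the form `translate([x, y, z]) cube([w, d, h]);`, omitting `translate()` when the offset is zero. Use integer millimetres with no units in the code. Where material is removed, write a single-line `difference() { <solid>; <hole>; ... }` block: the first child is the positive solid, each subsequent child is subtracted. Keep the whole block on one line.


difference() { translate([475, 458, 0]) cube([5100, 217, 2870]); translate([2325, 458, 0]) cube([752, 217, 2017]); }
translate([475, 5741, 0]) cube([5100, 217, 2870]);
translate([475, 675, 0]) cube([217, 5066, 2870]);
translate([5358, 675, 0]) cube([217, 5066, 2870]);


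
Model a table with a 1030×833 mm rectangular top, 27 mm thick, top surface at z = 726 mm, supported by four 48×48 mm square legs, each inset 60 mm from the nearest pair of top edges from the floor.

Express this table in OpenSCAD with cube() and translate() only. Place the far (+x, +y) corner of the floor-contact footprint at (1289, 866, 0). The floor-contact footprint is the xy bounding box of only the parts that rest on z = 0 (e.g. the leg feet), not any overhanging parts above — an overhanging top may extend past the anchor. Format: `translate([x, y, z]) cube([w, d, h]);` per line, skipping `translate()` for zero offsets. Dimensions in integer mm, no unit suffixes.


translate([319, 93, 699]) cube([1030, 833, 27]);
translate([379, 153, 0]) cube([48, 48, 699]);
translate([1241, 153, 0]) cube([48, 48, 699]);
translate([379, 818, 0]) cube([48, 48, 699]);
translate([1241, 818, 0]) cube([48, 48, 699]);


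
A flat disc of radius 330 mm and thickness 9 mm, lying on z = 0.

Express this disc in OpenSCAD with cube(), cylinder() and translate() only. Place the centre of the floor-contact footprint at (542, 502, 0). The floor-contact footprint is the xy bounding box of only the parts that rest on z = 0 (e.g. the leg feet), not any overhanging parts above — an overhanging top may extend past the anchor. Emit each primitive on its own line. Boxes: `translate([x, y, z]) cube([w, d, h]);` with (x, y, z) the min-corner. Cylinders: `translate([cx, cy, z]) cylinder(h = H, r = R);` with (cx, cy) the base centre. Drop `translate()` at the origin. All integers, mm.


translate([542, 502, 0]) cylinder(h = 9, r = 330);


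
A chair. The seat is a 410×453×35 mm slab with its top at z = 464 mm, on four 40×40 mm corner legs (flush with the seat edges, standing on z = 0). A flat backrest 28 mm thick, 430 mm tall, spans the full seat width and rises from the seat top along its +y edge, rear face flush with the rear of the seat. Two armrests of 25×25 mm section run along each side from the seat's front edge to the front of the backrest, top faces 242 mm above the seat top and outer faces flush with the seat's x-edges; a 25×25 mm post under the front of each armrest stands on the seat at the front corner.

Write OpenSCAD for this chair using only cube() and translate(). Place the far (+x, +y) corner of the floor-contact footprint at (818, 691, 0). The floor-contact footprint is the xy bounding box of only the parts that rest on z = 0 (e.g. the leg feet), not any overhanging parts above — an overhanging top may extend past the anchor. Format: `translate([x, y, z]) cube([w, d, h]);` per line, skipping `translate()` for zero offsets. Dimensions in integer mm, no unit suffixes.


translate([408, 238, 429]) cube([410, 453, 35]);
translate([408, 238, 0]) cube([40, 40, 429]);
translate([778, 238, 0]) cube([40, 40, 429]);
translate([408, 651, 0]) cube([40, 40, 429]);
translate([778, 651, 0]) cube([40, 40, 429]);
translate([408, 663, 464]) cube([410, 28, 430]);
translate([408, 238, 681]) cube([25, 425, 25]);
translate([793, 238, 681]) cube([25, 425, 25]);
translate([408, 238, 464]) cube([25, 25, 217]);
translate([793, 238, 464]) cube([25, 25, 217]);


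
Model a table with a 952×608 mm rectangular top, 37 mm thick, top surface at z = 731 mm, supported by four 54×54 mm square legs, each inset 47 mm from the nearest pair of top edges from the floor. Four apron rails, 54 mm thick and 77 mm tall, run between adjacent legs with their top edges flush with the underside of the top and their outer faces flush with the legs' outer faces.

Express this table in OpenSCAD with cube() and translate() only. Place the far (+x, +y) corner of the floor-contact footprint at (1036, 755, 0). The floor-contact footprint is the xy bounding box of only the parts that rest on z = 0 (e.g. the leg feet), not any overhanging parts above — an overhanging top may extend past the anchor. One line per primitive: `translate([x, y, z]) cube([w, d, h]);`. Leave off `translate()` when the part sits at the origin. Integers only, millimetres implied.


// leg_h = 731 - 37 = 694
// apron z = 694 - 77 = 617
translate([131, 194, 694]) cube([952, 608, 37]);
translate([178, 241, 0]) cube([54, 54, 694]);
translate([982, 241, 0]) cube([54, 54, 694]);
translate([178, 701, 0]) cube([54, 54, 694]);
translate([982, 701, 0]) cube([54, 54, 694]);
translate([232, 241, 617]) cube([750, 54, 77]);
translate([232, 701, 617]) cube([750, 54, 77]);
translate([178, 295, 617]) cube([54, 406, 77]);
translate([982, 295, 617]) cube([54, 406, 77]);


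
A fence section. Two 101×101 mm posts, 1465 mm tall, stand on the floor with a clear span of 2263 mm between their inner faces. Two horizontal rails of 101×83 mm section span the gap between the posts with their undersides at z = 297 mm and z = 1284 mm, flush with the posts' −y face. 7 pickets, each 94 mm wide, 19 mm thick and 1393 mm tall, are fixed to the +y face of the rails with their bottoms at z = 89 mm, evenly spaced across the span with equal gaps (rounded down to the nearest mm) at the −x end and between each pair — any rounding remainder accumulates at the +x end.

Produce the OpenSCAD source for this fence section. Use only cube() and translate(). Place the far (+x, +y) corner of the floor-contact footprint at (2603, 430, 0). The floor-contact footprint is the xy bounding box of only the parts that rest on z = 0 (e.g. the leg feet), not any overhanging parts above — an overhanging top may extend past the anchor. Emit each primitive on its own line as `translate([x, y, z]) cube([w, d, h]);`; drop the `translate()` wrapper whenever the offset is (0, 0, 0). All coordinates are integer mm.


translate([138, 329, 0]) cube([101, 101, 1465]);
translate([2502, 329, 0]) cube([101, 101, 1465]);
translate([239, 329, 297]) cube([2263, 101, 83]);
translate([239, 329, 1284]) cube([2263, 101, 83]);
translate([439, 430, 89]) cube([94, 19, 1393]);
translate([733, 430, 89]) cube([94, 19, 1393]);
translate([1027, 430, 89]) cube([94, 19, 1393]);
translate([1321, 430, 89]) cube([94, 19, 1393]);
translate([1615, 430, 89]) cube([94, 19, 1393]);
translate([1909, 430, 89]) cube([94, 19, 1393]);
translate([2203, 430, 89]) cube([94, 19, 1393]);


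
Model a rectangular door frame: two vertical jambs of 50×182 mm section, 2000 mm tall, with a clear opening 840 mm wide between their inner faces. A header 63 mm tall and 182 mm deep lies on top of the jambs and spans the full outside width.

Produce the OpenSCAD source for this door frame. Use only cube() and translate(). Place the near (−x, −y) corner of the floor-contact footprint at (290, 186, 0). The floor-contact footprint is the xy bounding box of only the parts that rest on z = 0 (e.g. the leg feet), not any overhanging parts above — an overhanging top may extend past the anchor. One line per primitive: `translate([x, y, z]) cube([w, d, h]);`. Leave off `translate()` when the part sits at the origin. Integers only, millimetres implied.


translate([290, 186, 0]) cube([50, 182, 2000]);
translate([1180, 186, 0]) cube([50, 182, 2000]);
translate([290, 186, 2000]) cube([940, 182, 63]);


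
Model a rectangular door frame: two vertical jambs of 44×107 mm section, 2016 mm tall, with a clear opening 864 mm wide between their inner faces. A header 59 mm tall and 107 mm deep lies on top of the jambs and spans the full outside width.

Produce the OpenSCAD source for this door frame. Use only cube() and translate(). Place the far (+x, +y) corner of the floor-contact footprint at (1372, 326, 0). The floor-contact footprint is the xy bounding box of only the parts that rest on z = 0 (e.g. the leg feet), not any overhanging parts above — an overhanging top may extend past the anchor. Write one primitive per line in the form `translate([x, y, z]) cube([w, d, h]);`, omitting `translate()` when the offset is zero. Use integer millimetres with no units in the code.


translate([420, 219, 0]) cube([44, 107, 2016]);
translate([1328, 219, 0]) cube([44, 107, 2016]);
translate([420, 219, 2016]) cube([952, 107, 59]);


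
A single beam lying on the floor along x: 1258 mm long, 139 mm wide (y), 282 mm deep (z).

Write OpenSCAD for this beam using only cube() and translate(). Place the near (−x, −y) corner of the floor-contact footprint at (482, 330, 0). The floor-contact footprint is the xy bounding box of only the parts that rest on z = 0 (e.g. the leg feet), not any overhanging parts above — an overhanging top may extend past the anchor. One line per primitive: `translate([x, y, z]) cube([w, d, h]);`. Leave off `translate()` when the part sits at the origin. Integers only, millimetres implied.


translate([482, 330, 0]) cube([1258, 139, 282]);


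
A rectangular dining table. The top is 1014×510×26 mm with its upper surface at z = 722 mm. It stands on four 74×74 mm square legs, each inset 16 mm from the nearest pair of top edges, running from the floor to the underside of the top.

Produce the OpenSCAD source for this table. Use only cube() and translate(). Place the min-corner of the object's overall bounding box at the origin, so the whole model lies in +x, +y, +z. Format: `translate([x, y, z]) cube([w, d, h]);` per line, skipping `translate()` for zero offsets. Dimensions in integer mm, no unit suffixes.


translate([0, 0, 696]) cube([1014, 510, 26]);
translate([16, 16, 0]) cube([74, 74, 696]);
translate([924, 16, 0]) cube([74, 74, 696]);
translate([16, 420, 0]) cube([74, 74, 696]);
translate([924, 420, 0]) cube([74, 74, 696]);
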